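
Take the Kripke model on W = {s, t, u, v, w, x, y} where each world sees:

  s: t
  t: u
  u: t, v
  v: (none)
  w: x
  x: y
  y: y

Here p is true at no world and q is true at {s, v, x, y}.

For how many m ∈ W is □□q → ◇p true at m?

s: □□q is F, ◇p is F. ✓
t: □□q is F, ◇p is F. ✓
u: □□q is F, ◇p is F. ✓
v: □□q is T, ◇p is F. ✗
w: □□q is T, ◇p is F. ✗
x: □□q is T, ◇p is F. ✗
y: □□q is T, ◇p is F. ✗
Satisfying worlds: {s, t, u}.

3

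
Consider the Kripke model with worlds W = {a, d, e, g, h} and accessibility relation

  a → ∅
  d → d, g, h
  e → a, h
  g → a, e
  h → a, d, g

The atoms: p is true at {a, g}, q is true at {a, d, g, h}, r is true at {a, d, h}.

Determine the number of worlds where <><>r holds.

a: no successors, so <><>r fails. ✗
d: successors {d, g, h}; <>r there: d:T, g:T, h:T. ✓
e: successors {a, h}; <>r there: a:F, h:T. ✓
g: successors {a, e}; <>r there: a:F, e:T. ✓
h: successors {a, d, g}; <>r there: a:F, d:T, g:T. ✓
Satisfying worlds: {d, e, g, h}.

4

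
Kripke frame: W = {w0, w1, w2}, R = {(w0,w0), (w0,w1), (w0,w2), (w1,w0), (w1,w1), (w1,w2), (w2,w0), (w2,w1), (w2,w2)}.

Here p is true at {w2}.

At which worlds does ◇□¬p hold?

w0: successors {w0, w1, w2}; □¬p there: w0:F, w1:F, w2:F. ✗
w1: successors {w0, w1, w2}; □¬p there: w0:F, w1:F, w2:F. ✗
w2: successors {w0, w1, w2}; □¬p there: w0:F, w1:F, w2:F. ✗

∅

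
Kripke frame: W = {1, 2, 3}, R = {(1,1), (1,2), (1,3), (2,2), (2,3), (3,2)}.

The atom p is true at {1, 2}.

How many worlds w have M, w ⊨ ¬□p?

1: □p is F. ✓
2: □p is F. ✓
3: □p is T. ✗
Satisfying worlds: {1, 2}.

2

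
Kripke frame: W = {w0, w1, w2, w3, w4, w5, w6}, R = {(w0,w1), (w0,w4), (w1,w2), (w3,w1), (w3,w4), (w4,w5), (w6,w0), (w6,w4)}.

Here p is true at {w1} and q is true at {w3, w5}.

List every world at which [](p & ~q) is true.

w0: successors {w1, w4}; p & ~q there: w1:T, w4:F. ✗
w1: successors {w2}; p & ~q there: w2:F. ✗
w2: no successors, so [](p & ~q) holds vacuously. ✓
w3: successors {w1, w4}; p & ~q there: w1:T, w4:F. ✗
w4: successors {w5}; p & ~q there: w5:F. ✗
w5: no successors, so [](p & ~q) holds vacuously. ✓
w6: successors {w0, w4}; p & ~q there: w0:F, w4:F. ✗

{w2, w5}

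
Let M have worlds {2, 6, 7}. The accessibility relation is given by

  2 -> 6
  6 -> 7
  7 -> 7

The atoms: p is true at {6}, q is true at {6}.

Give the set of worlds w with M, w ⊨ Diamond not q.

2: successors {6}; not q there: 6:F. ✗
6: successors {7}; not q there: 7:T. ✓
7: successors {7}; not q there: 7:T. ✓

{6, 7}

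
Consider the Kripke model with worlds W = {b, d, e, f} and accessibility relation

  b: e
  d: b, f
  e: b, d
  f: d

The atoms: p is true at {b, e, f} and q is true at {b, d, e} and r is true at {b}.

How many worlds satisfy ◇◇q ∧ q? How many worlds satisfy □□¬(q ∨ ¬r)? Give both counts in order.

For ◇◇q ∧ q:
b: ◇◇q is T, q is T. ✓
d: ◇◇q is T, q is T. ✓
e: ◇◇q is T, q is T. ✓
f: ◇◇q is T, q is F. ✗
— 3 worlds.
For □□¬(q ∨ ¬r):
b: successors {e}; □¬(q ∨ ¬r) there: e:F. ✗
d: successors {b, f}; □¬(q ∨ ¬r) there: b:F, f:F. ✗
e: successors {b, d}; □¬(q ∨ ¬r) there: b:F, d:F. ✗
f: successors {d}; □¬(q ∨ ¬r) there: d:F. ✗
— 0 worlds.

3 and 0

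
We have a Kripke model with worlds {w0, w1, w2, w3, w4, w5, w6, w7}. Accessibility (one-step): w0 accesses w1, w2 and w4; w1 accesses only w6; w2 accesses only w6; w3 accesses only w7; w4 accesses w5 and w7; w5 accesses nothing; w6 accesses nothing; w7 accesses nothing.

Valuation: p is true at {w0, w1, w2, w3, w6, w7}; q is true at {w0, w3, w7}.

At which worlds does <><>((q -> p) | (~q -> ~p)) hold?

w0: successors {w1, w2, w4}; <>((q -> p) | (~q -> ~p)) there: w1:T, w2:T, w4:T. ✓
w1: successors {w6}; <>((q -> p) | (~q -> ~p)) there: w6:F. ✗
w2: successors {w6}; <>((q -> p) | (~q -> ~p)) there: w6:F. ✗
w3: successors {w7}; <>((q -> p) | (~q -> ~p)) there: w7:F. ✗
w4: successors {w5, w7}; <>((q -> p) | (~q -> ~p)) there: w5:F, w7:F. ✗
w5: no successors, so <><>((q -> p) | (~q -> ~p)) fails. ✗
w6: no successors, so <><>((q -> p) | (~q -> ~p)) fails. ✗
w7: no successors, so <><>((q -> p) | (~q -> ~p)) fails. ✗

{w0}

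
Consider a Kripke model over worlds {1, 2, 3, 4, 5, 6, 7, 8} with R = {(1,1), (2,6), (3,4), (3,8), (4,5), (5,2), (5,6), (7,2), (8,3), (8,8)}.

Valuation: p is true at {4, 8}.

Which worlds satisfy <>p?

1: successors {1}; p there: 1:F. ✗
2: successors {6}; p there: 6:F. ✗
3: successors {4, 8}; p there: 4:T, 8:T. ✓
4: successors {5}; p there: 5:F. ✗
5: successors {2, 6}; p there: 2:F, 6:F. ✗
6: no successors, so <>p fails. ✗
7: successors {2}; p there: 2:F. ✗
8: successors {3, 8}; p there: 3:F, 8:T. ✓

{3, 8}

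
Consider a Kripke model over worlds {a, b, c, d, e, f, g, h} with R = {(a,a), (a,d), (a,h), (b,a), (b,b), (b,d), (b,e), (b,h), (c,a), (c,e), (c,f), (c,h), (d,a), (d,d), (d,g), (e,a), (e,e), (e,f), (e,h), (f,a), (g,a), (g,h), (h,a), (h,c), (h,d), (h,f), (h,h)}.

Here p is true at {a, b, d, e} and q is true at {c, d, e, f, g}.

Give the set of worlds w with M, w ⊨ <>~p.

{a, b, c, d, e, g, h}

a: successors {a, d, h}; ~p there: a:F, d:F, h:T. ✓
b: successors {a, b, d, e, h}; ~p there: a:F, b:F, d:F, e:F, h:T. ✓
c: successors {a, e, f, h}; ~p there: a:F, e:F, f:T, h:T. ✓
d: successors {a, d, g}; ~p there: a:F, d:F, g:T. ✓
e: successors {a, e, f, h}; ~p there: a:F, e:F, f:T, h:T. ✓
f: successors {a}; ~p there: a:F. ✗
g: successors {a, h}; ~p there: a:F, h:T. ✓
h: successors {a, c, d, f, h}; ~p there: a:F, c:T, d:F, f:T, h:T. ✓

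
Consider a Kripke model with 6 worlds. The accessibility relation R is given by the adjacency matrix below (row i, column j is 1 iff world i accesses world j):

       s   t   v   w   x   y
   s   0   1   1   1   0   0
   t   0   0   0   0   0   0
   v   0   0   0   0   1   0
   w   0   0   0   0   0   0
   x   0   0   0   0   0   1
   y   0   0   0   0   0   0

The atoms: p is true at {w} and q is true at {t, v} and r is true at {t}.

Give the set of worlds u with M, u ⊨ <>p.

{s}

s: successors {t, v, w}; p there: t:F, v:F, w:T. ✓
t: no successors, so <>p fails. ✗
v: successors {x}; p there: x:F. ✗
w: no successors, so <>p fails. ✗
x: successors {y}; p there: y:F. ✗
y: no successors, so <>p fails. ✗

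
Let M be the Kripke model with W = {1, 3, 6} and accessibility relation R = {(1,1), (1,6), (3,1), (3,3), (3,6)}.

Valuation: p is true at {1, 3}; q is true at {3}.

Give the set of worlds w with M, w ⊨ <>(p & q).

1: successors {1, 6}; p & q there: 1:F, 6:F. ✗
3: successors {1, 3, 6}; p & q there: 1:F, 3:T, 6:F. ✓
6: no successors, so <>(p & q) fails. ✗

{3}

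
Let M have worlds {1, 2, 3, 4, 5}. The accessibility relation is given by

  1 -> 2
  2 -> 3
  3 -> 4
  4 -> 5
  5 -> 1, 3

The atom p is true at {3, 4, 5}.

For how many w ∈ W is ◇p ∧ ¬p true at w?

1: ◇p is F, ¬p is T. ✗
2: ◇p is T, ¬p is T. ✓
3: ◇p is T, ¬p is F. ✗
4: ◇p is T, ¬p is F. ✗
5: ◇p is T, ¬p is F. ✗
Satisfying worlds: {2}.

1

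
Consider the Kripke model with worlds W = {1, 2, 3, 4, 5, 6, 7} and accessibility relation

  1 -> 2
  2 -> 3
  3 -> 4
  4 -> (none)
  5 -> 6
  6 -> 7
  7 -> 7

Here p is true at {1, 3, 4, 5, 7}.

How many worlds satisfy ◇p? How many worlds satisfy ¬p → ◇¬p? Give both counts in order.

4 and 5

For ◇p:
1: successors {2}; p there: 2:F. ✗
2: successors {3}; p there: 3:T. ✓
3: successors {4}; p there: 4:T. ✓
4: no successors, so ◇p fails. ✗
5: successors {6}; p there: 6:F. ✗
6: successors {7}; p there: 7:T. ✓
7: successors {7}; p there: 7:T. ✓
— 4 worlds.
For ¬p → ◇¬p:
1: ¬p is F, ◇¬p is T. ✓
2: ¬p is T, ◇¬p is F. ✗
3: ¬p is F, ◇¬p is F. ✓
4: ¬p is F, ◇¬p is F. ✓
5: ¬p is F, ◇¬p is T. ✓
6: ¬p is T, ◇¬p is F. ✗
7: ¬p is F, ◇¬p is F. ✓
— 5 worlds.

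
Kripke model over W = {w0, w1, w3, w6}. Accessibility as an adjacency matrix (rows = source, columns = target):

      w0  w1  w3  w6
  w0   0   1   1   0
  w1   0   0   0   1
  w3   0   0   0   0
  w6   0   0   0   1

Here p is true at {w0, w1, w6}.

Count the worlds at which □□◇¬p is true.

w0: successors {w1, w3}; □◇¬p there: w1:F, w3:T. ✗
w1: successors {w6}; □◇¬p there: w6:F. ✗
w3: no successors, so □□◇¬p holds vacuously. ✓
w6: successors {w6}; □◇¬p there: w6:F. ✗
Satisfying worlds: {w3}.

1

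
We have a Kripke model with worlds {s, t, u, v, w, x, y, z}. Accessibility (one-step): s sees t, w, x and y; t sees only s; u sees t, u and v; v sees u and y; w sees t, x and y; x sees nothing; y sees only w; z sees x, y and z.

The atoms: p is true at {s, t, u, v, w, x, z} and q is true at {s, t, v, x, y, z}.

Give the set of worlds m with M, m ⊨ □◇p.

s: successors {t, w, x, y}; ◇p there: t:T, w:T, x:F, y:T. ✗
t: successors {s}; ◇p there: s:T. ✓
u: successors {t, u, v}; ◇p there: t:T, u:T, v:T. ✓
v: successors {u, y}; ◇p there: u:T, y:T. ✓
w: successors {t, x, y}; ◇p there: t:T, x:F, y:T. ✗
x: no successors, so □◇p holds vacuously. ✓
y: successors {w}; ◇p there: w:T. ✓
z: successors {x, y, z}; ◇p there: x:F, y:T, z:T. ✗

{t, u, v, x, y}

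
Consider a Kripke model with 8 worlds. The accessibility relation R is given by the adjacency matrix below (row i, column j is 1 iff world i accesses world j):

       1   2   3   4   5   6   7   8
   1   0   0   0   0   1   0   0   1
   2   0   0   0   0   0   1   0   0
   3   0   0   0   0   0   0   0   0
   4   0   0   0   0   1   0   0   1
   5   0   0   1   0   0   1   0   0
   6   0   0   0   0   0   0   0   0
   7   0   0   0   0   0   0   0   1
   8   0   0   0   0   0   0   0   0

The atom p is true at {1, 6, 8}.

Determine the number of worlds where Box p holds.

5

1: successors {5, 8}; p there: 5:F, 8:T. ✗
2: successors {6}; p there: 6:T. ✓
3: no successors, so Box p holds vacuously. ✓
4: successors {5, 8}; p there: 5:F, 8:T. ✗
5: successors {3, 6}; p there: 3:F, 6:T. ✗
6: no successors, so Box p holds vacuously. ✓
7: successors {8}; p there: 8:T. ✓
8: no successors, so Box p holds vacuously. ✓
Satisfying worlds: {2, 3, 6, 7, 8}.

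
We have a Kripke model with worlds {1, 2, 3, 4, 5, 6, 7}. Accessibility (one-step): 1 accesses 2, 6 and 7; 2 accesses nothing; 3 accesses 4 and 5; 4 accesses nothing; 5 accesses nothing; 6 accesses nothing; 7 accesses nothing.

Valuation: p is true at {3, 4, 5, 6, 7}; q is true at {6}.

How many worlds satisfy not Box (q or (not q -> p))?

1

1: Box (q or (not q -> p)) is F. ✓
2: Box (q or (not q -> p)) is T. ✗
3: Box (q or (not q -> p)) is T. ✗
4: Box (q or (not q -> p)) is T. ✗
5: Box (q or (not q -> p)) is T. ✗
6: Box (q or (not q -> p)) is T. ✗
7: Box (q or (not q -> p)) is T. ✗
Satisfying worlds: {1}.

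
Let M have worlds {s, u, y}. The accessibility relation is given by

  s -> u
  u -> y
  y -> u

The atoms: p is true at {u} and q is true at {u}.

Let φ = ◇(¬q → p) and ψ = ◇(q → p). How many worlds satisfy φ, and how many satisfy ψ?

2 and 3

For ◇(¬q → p):
s: successors {u}; ¬q → p there: u:T. ✓
u: successors {y}; ¬q → p there: y:F. ✗
y: successors {u}; ¬q → p there: u:T. ✓
— 2 worlds.
For ◇(q → p):
s: successors {u}; q → p there: u:T. ✓
u: successors {y}; q → p there: y:T. ✓
y: successors {u}; q → p there: u:T. ✓
— 3 worlds.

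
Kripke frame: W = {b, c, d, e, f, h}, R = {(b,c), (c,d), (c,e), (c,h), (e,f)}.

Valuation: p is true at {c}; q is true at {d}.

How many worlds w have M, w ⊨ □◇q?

4

b: successors {c}; ◇q there: c:T. ✓
c: successors {d, e, h}; ◇q there: d:F, e:F, h:F. ✗
d: no successors, so □◇q holds vacuously. ✓
e: successors {f}; ◇q there: f:F. ✗
f: no successors, so □◇q holds vacuously. ✓
h: no successors, so □◇q holds vacuously. ✓
Satisfying worlds: {b, d, f, h}.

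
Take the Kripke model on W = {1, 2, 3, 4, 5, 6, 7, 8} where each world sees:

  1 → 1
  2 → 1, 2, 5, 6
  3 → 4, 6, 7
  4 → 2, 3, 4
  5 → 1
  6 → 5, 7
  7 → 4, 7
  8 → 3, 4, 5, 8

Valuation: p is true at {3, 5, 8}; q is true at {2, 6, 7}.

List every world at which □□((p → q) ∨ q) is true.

{1, 5, 6}

1: successors {1}; □((p → q) ∨ q) there: 1:T. ✓
2: successors {1, 2, 5, 6}; □((p → q) ∨ q) there: 1:T, 2:F, 5:T, 6:F. ✗
3: successors {4, 6, 7}; □((p → q) ∨ q) there: 4:F, 6:F, 7:T. ✗
4: successors {2, 3, 4}; □((p → q) ∨ q) there: 2:F, 3:T, 4:F. ✗
5: successors {1}; □((p → q) ∨ q) there: 1:T. ✓
6: successors {5, 7}; □((p → q) ∨ q) there: 5:T, 7:T. ✓
7: successors {4, 7}; □((p → q) ∨ q) there: 4:F, 7:T. ✗
8: successors {3, 4, 5, 8}; □((p → q) ∨ q) there: 3:T, 4:F, 5:T, 8:F. ✗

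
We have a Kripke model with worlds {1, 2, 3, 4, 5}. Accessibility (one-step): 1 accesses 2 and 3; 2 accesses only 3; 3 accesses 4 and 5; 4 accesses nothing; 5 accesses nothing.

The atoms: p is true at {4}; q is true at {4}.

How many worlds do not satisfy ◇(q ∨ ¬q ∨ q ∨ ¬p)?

1: successors {2, 3}; q ∨ ¬q ∨ q ∨ ¬p there: 2:T, 3:T. ✓
2: successors {3}; q ∨ ¬q ∨ q ∨ ¬p there: 3:T. ✓
3: successors {4, 5}; q ∨ ¬q ∨ q ∨ ¬p there: 4:T, 5:T. ✓
4: no successors, so ◇(q ∨ ¬q ∨ q ∨ ¬p) fails. ✗
5: no successors, so ◇(q ∨ ¬q ∨ q ∨ ¬p) fails. ✗
Satisfying worlds: {1, 2, 3}.
So ◇(q ∨ ¬q ∨ q ∨ ¬p) fails at the other 2 worlds.

2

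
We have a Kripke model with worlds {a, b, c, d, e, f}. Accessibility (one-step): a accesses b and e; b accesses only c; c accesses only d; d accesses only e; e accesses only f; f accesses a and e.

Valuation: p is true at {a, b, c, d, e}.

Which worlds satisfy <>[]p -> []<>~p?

{d}

a: <>[]p is T, []<>~p is F. ✗
b: <>[]p is T, []<>~p is F. ✗
c: <>[]p is T, []<>~p is F. ✗
d: <>[]p is F, []<>~p is T. ✓
e: <>[]p is T, []<>~p is F. ✗
f: <>[]p is T, []<>~p is F. ✗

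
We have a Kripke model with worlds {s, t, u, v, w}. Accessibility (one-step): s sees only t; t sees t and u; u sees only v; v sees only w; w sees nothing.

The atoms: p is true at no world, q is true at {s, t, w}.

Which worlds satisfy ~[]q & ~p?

{t, u}

s: ~[]q is F, ~p is T. ✗
t: ~[]q is T, ~p is T. ✓
u: ~[]q is T, ~p is T. ✓
v: ~[]q is F, ~p is T. ✗
w: ~[]q is F, ~p is T. ✗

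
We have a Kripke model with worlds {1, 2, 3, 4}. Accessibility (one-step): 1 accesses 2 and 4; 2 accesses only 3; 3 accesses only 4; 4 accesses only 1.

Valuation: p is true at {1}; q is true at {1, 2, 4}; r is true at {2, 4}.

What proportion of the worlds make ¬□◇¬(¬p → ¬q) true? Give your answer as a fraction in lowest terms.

1/2

1: □◇¬(¬p → ¬q) is F. ✓
2: □◇¬(¬p → ¬q) is T. ✗
3: □◇¬(¬p → ¬q) is F. ✓
4: □◇¬(¬p → ¬q) is T. ✗
That's 2 of 4 worlds, so 2/4 = 1/2.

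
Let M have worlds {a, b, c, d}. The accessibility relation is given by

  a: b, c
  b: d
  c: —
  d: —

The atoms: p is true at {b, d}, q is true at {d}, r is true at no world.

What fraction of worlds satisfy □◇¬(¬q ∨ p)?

1/2

a: successors {b, c}; ◇¬(¬q ∨ p) there: b:F, c:F. ✗
b: successors {d}; ◇¬(¬q ∨ p) there: d:F. ✗
c: no successors, so □◇¬(¬q ∨ p) holds vacuously. ✓
d: no successors, so □◇¬(¬q ∨ p) holds vacuously. ✓
That's 2 of 4 worlds, so 2/4 = 1/2.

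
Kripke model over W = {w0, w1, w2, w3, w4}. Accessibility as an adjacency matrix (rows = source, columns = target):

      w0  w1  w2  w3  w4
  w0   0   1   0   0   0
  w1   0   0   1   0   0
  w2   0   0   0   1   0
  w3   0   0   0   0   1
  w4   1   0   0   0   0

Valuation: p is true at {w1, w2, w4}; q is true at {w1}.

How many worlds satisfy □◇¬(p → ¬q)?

w0: successors {w1}; ◇¬(p → ¬q) there: w1:F. ✗
w1: successors {w2}; ◇¬(p → ¬q) there: w2:F. ✗
w2: successors {w3}; ◇¬(p → ¬q) there: w3:F. ✗
w3: successors {w4}; ◇¬(p → ¬q) there: w4:F. ✗
w4: successors {w0}; ◇¬(p → ¬q) there: w0:T. ✓
Satisfying worlds: {w4}.

1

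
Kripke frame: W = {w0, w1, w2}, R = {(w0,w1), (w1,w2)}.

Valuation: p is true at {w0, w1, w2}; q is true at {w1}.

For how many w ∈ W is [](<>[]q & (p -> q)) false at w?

1

w0: successors {w1}; <>[]q & (p -> q) there: w1:T. ✓
w1: successors {w2}; <>[]q & (p -> q) there: w2:F. ✗
w2: no successors, so [](<>[]q & (p -> q)) holds vacuously. ✓
Satisfying worlds: {w0, w2}.
So [](<>[]q & (p -> q)) fails at the other 1 world.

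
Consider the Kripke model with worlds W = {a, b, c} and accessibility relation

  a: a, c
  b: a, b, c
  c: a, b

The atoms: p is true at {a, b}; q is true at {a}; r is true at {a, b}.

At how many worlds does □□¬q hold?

a: successors {a, c}; □¬q there: a:F, c:F. ✗
b: successors {a, b, c}; □¬q there: a:F, b:F, c:F. ✗
c: successors {a, b}; □¬q there: a:F, b:F. ✗
Satisfying worlds: ∅.

0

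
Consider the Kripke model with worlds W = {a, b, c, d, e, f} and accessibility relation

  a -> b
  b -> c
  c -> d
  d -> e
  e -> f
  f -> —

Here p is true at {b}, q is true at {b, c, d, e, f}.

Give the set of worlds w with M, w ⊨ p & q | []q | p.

a: p & q is F, []q | p is T. ✓
b: p & q is T, []q | p is T. ✓
c: p & q is F, []q | p is T. ✓
d: p & q is F, []q | p is T. ✓
e: p & q is F, []q | p is T. ✓
f: p & q is F, []q | p is T. ✓

{a, b, c, d, e, f}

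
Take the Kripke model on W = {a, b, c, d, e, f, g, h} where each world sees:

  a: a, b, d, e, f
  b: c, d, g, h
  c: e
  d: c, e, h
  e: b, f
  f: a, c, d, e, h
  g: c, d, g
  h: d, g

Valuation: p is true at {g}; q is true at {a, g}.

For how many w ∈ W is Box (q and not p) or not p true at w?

a: Box (q and not p) is F, not p is T. ✓
b: Box (q and not p) is F, not p is T. ✓
c: Box (q and not p) is F, not p is T. ✓
d: Box (q and not p) is F, not p is T. ✓
e: Box (q and not p) is F, not p is T. ✓
f: Box (q and not p) is F, not p is T. ✓
g: Box (q and not p) is F, not p is F. ✗
h: Box (q and not p) is F, not p is T. ✓
Satisfying worlds: {a, b, c, d, e, f, h}.

7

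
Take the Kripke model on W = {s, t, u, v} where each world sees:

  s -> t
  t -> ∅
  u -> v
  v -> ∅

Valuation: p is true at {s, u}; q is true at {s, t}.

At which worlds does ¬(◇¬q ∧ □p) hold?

s: ◇¬q ∧ □p is F. ✓
t: ◇¬q ∧ □p is F. ✓
u: ◇¬q ∧ □p is F. ✓
v: ◇¬q ∧ □p is F. ✓

{s, t, u, v}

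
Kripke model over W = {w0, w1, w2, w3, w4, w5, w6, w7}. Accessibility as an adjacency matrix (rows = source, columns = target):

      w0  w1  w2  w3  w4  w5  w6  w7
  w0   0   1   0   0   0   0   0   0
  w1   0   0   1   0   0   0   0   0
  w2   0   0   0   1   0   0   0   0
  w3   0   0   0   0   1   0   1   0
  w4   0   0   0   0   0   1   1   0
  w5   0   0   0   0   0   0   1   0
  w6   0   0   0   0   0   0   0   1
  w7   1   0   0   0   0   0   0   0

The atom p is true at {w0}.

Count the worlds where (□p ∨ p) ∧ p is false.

w0: □p ∨ p is T, p is T. ✓
w1: □p ∨ p is F, p is F. ✗
w2: □p ∨ p is F, p is F. ✗
w3: □p ∨ p is F, p is F. ✗
w4: □p ∨ p is F, p is F. ✗
w5: □p ∨ p is F, p is F. ✗
w6: □p ∨ p is F, p is F. ✗
w7: □p ∨ p is T, p is F. ✗
Satisfying worlds: {w0}.
So (□p ∨ p) ∧ p fails at the other 7 worlds.

7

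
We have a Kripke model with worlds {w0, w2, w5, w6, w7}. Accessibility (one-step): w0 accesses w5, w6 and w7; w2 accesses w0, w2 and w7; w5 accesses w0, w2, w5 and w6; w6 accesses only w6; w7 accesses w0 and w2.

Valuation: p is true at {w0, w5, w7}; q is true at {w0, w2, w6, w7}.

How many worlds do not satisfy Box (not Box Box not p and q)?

w0: successors {w5, w6, w7}; not Box Box not p and q there: w5:F, w6:F, w7:T. ✗
w2: successors {w0, w2, w7}; not Box Box not p and q there: w0:T, w2:T, w7:T. ✓
w5: successors {w0, w2, w5, w6}; not Box Box not p and q there: w0:T, w2:T, w5:F, w6:F. ✗
w6: successors {w6}; not Box Box not p and q there: w6:F. ✗
w7: successors {w0, w2}; not Box Box not p and q there: w0:T, w2:T. ✓
Satisfying worlds: {w2, w7}.
So Box (not Box Box not p and q) fails at the other 3 worlds.

3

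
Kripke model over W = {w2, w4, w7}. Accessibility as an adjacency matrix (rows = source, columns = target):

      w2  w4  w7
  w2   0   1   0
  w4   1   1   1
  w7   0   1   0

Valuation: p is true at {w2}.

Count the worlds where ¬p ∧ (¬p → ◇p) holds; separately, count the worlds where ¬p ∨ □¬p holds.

For ¬p ∧ (¬p → ◇p):
w2: ¬p is F, ¬p → ◇p is T. ✗
w4: ¬p is T, ¬p → ◇p is T. ✓
w7: ¬p is T, ¬p → ◇p is F. ✗
— 1 world.
For ¬p ∨ □¬p:
w2: ¬p is F, □¬p is T. ✓
w4: ¬p is T, □¬p is F. ✓
w7: ¬p is T, □¬p is T. ✓
— 3 worlds.

1 and 3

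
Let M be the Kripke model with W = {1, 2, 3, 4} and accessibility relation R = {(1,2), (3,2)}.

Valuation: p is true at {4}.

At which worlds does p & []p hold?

{4}

1: p is F, []p is F. ✗
2: p is F, []p is T. ✗
3: p is F, []p is F. ✗
4: p is T, []p is T. ✓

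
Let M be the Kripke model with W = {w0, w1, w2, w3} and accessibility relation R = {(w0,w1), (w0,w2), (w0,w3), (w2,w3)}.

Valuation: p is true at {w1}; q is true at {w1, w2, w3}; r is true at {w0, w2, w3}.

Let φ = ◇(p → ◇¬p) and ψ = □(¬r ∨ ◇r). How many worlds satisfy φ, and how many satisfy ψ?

For ◇(p → ◇¬p):
w0: successors {w1, w2, w3}; p → ◇¬p there: w1:F, w2:T, w3:T. ✓
w1: no successors, so ◇(p → ◇¬p) fails. ✗
w2: successors {w3}; p → ◇¬p there: w3:T. ✓
w3: no successors, so ◇(p → ◇¬p) fails. ✗
— 2 worlds.
For □(¬r ∨ ◇r):
w0: successors {w1, w2, w3}; ¬r ∨ ◇r there: w1:T, w2:T, w3:F. ✗
w1: no successors, so □(¬r ∨ ◇r) holds vacuously. ✓
w2: successors {w3}; ¬r ∨ ◇r there: w3:F. ✗
w3: no successors, so □(¬r ∨ ◇r) holds vacuously. ✓
— 2 worlds.

2 and 2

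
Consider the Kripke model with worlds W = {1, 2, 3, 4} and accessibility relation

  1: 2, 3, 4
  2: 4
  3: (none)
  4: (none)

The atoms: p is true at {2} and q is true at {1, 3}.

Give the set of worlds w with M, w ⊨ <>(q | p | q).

{1}

1: successors {2, 3, 4}; q | p | q there: 2:T, 3:T, 4:F. ✓
2: successors {4}; q | p | q there: 4:F. ✗
3: no successors, so <>(q | p | q) fails. ✗
4: no successors, so <>(q | p | q) fails. ✗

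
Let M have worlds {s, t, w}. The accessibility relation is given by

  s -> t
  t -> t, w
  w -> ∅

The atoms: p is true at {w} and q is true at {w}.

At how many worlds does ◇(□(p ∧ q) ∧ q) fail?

2

s: successors {t}; □(p ∧ q) ∧ q there: t:F. ✗
t: successors {t, w}; □(p ∧ q) ∧ q there: t:F, w:T. ✓
w: no successors, so ◇(□(p ∧ q) ∧ q) fails. ✗
Satisfying worlds: {t}.
So ◇(□(p ∧ q) ∧ q) fails at the other 2 worlds.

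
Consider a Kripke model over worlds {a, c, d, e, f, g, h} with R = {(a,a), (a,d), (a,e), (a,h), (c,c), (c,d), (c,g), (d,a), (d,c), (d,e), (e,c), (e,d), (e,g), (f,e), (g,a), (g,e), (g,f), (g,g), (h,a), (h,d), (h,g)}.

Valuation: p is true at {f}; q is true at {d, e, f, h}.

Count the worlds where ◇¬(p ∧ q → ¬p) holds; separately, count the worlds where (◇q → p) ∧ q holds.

1 and 1

For ◇¬(p ∧ q → ¬p):
a: successors {a, d, e, h}; ¬(p ∧ q → ¬p) there: a:F, d:F, e:F, h:F. ✗
c: successors {c, d, g}; ¬(p ∧ q → ¬p) there: c:F, d:F, g:F. ✗
d: successors {a, c, e}; ¬(p ∧ q → ¬p) there: a:F, c:F, e:F. ✗
e: successors {c, d, g}; ¬(p ∧ q → ¬p) there: c:F, d:F, g:F. ✗
f: successors {e}; ¬(p ∧ q → ¬p) there: e:F. ✗
g: successors {a, e, f, g}; ¬(p ∧ q → ¬p) there: a:F, e:F, f:T, g:F. ✓
h: successors {a, d, g}; ¬(p ∧ q → ¬p) there: a:F, d:F, g:F. ✗
— 1 world.
For (◇q → p) ∧ q:
a: ◇q → p is F, q is F. ✗
c: ◇q → p is F, q is F. ✗
d: ◇q → p is F, q is T. ✗
e: ◇q → p is F, q is T. ✗
f: ◇q → p is T, q is T. ✓
g: ◇q → p is F, q is F. ✗
h: ◇q → p is F, q is T. ✗
— 1 world.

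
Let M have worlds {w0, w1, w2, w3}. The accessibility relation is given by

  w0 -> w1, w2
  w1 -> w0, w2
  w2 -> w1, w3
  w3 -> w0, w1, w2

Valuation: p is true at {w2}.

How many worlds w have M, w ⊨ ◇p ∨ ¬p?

3

w0: ◇p is T, ¬p is T. ✓
w1: ◇p is T, ¬p is T. ✓
w2: ◇p is F, ¬p is F. ✗
w3: ◇p is T, ¬p is T. ✓
Satisfying worlds: {w0, w1, w3}.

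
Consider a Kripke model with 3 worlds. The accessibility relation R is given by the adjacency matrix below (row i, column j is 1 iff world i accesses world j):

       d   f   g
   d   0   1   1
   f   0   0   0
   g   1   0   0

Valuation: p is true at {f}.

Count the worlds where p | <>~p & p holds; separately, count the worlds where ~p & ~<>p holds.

For p | <>~p & p:
d: p is F, <>~p & p is F. ✗
f: p is T, <>~p & p is F. ✓
g: p is F, <>~p & p is F. ✗
— 1 world.
For ~p & ~<>p:
d: ~p is T, ~<>p is F. ✗
f: ~p is F, ~<>p is T. ✗
g: ~p is T, ~<>p is T. ✓
— 1 world.

1 and 1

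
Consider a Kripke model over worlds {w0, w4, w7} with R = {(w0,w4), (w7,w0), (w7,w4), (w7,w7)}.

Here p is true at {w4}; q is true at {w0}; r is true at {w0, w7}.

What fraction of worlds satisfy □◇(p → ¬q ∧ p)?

w0: successors {w4}; ◇(p → ¬q ∧ p) there: w4:F. ✗
w4: no successors, so □◇(p → ¬q ∧ p) holds vacuously. ✓
w7: successors {w0, w4, w7}; ◇(p → ¬q ∧ p) there: w0:T, w4:F, w7:T. ✗
That's 1 of 3 worlds, so 1/3.

1/3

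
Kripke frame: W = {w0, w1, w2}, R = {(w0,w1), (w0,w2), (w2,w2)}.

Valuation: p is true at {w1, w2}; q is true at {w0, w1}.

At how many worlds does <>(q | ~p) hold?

w0: successors {w1, w2}; q | ~p there: w1:T, w2:F. ✓
w1: no successors, so <>(q | ~p) fails. ✗
w2: successors {w2}; q | ~p there: w2:F. ✗
Satisfying worlds: {w0}.

1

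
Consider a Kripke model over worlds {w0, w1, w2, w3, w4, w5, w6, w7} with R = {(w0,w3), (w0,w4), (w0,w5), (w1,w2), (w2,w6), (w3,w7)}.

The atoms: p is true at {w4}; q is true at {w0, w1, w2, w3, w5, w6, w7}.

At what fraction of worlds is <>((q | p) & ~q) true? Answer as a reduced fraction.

1/8

w0: successors {w3, w4, w5}; (q | p) & ~q there: w3:F, w4:T, w5:F. ✓
w1: successors {w2}; (q | p) & ~q there: w2:F. ✗
w2: successors {w6}; (q | p) & ~q there: w6:F. ✗
w3: successors {w7}; (q | p) & ~q there: w7:F. ✗
w4: no successors, so <>((q | p) & ~q) fails. ✗
w5: no successors, so <>((q | p) & ~q) fails. ✗
w6: no successors, so <>((q | p) & ~q) fails. ✗
w7: no successors, so <>((q | p) & ~q) fails. ✗
That's 1 of 8 worlds, so 1/8.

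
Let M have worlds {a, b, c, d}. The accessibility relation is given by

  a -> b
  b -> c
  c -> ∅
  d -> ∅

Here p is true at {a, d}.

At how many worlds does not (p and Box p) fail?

a: p and Box p is F. ✓
b: p and Box p is F. ✓
c: p and Box p is F. ✓
d: p and Box p is T. ✗
Satisfying worlds: {a, b, c}.
So not (p and Box p) fails at the other 1 world.

1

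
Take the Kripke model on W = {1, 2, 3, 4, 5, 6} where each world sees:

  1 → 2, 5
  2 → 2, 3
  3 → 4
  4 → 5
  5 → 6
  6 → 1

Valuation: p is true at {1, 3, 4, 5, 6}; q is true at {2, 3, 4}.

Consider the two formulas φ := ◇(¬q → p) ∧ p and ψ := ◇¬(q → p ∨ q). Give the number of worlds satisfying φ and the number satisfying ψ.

5 and 0

For ◇(¬q → p) ∧ p:
1: ◇(¬q → p) is T, p is T. ✓
2: ◇(¬q → p) is T, p is F. ✗
3: ◇(¬q → p) is T, p is T. ✓
4: ◇(¬q → p) is T, p is T. ✓
5: ◇(¬q → p) is T, p is T. ✓
6: ◇(¬q → p) is T, p is T. ✓
— 5 worlds.
For ◇¬(q → p ∨ q):
1: successors {2, 5}; ¬(q → p ∨ q) there: 2:F, 5:F. ✗
2: successors {2, 3}; ¬(q → p ∨ q) there: 2:F, 3:F. ✗
3: successors {4}; ¬(q → p ∨ q) there: 4:F. ✗
4: successors {5}; ¬(q → p ∨ q) there: 5:F. ✗
5: successors {6}; ¬(q → p ∨ q) there: 6:F. ✗
6: successors {1}; ¬(q → p ∨ q) there: 1:F. ✗
— 0 worlds.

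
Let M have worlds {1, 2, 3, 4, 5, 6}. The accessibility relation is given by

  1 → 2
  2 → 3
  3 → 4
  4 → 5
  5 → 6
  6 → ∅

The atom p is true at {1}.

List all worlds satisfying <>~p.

{1, 2, 3, 4, 5}

1: successors {2}; ~p there: 2:T. ✓
2: successors {3}; ~p there: 3:T. ✓
3: successors {4}; ~p there: 4:T. ✓
4: successors {5}; ~p there: 5:T. ✓
5: successors {6}; ~p there: 6:T. ✓
6: no successors, so <>~p fails. ✗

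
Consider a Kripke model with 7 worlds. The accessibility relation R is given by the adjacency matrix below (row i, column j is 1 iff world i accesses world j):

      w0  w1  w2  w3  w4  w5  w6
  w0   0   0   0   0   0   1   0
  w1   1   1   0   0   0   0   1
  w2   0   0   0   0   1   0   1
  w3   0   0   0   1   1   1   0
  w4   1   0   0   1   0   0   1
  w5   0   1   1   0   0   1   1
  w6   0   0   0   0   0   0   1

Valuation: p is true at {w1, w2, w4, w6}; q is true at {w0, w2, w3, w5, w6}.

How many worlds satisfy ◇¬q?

4

w0: successors {w5}; ¬q there: w5:F. ✗
w1: successors {w0, w1, w6}; ¬q there: w0:F, w1:T, w6:F. ✓
w2: successors {w4, w6}; ¬q there: w4:T, w6:F. ✓
w3: successors {w3, w4, w5}; ¬q there: w3:F, w4:T, w5:F. ✓
w4: successors {w0, w3, w6}; ¬q there: w0:F, w3:F, w6:F. ✗
w5: successors {w1, w2, w5, w6}; ¬q there: w1:T, w2:F, w5:F, w6:F. ✓
w6: successors {w6}; ¬q there: w6:F. ✗
Satisfying worlds: {w1, w2, w3, w5}.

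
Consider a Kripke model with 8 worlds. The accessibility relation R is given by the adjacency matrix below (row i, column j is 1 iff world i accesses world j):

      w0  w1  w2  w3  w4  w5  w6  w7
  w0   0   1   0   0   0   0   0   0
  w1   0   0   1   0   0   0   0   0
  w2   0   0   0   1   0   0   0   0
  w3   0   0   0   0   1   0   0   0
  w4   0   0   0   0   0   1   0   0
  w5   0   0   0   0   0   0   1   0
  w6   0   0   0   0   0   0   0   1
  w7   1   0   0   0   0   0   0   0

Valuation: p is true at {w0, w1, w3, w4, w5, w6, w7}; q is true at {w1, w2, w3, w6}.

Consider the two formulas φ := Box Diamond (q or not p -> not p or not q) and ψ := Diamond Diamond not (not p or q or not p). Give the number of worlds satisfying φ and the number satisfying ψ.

5 and 4

For Box Diamond (q or not p -> not p or not q):
w0: successors {w1}; Diamond (q or not p -> not p or not q) there: w1:T. ✓
w1: successors {w2}; Diamond (q or not p -> not p or not q) there: w2:F. ✗
w2: successors {w3}; Diamond (q or not p -> not p or not q) there: w3:T. ✓
w3: successors {w4}; Diamond (q or not p -> not p or not q) there: w4:T. ✓
w4: successors {w5}; Diamond (q or not p -> not p or not q) there: w5:F. ✗
w5: successors {w6}; Diamond (q or not p -> not p or not q) there: w6:T. ✓
w6: successors {w7}; Diamond (q or not p -> not p or not q) there: w7:T. ✓
w7: successors {w0}; Diamond (q or not p -> not p or not q) there: w0:F. ✗
— 5 worlds.
For Diamond Diamond not (not p or q or not p):
w0: successors {w1}; Diamond not (not p or q or not p) there: w1:F. ✗
w1: successors {w2}; Diamond not (not p or q or not p) there: w2:F. ✗
w2: successors {w3}; Diamond not (not p or q or not p) there: w3:T. ✓
w3: successors {w4}; Diamond not (not p or q or not p) there: w4:T. ✓
w4: successors {w5}; Diamond not (not p or q or not p) there: w5:F. ✗
w5: successors {w6}; Diamond not (not p or q or not p) there: w6:T. ✓
w6: successors {w7}; Diamond not (not p or q or not p) there: w7:T. ✓
w7: successors {w0}; Diamond not (not p or q or not p) there: w0:F. ✗
— 4 worlds.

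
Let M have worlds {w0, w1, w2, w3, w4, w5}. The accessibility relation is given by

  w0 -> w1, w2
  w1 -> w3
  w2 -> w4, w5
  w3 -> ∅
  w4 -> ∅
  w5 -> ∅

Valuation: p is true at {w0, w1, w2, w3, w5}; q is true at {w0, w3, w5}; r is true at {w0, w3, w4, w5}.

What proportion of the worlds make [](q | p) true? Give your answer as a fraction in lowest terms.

w0: successors {w1, w2}; q | p there: w1:T, w2:T. ✓
w1: successors {w3}; q | p there: w3:T. ✓
w2: successors {w4, w5}; q | p there: w4:F, w5:T. ✗
w3: no successors, so [](q | p) holds vacuously. ✓
w4: no successors, so [](q | p) holds vacuously. ✓
w5: no successors, so [](q | p) holds vacuously. ✓
That's 5 of 6 worlds, so 5/6.

5/6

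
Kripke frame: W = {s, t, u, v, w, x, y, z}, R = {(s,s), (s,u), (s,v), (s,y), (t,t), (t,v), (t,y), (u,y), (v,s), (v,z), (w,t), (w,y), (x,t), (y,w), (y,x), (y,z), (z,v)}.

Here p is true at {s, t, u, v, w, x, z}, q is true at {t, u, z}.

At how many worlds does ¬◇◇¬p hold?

s: ◇◇¬p is T. ✗
t: ◇◇¬p is T. ✗
u: ◇◇¬p is F. ✓
v: ◇◇¬p is T. ✗
w: ◇◇¬p is T. ✗
x: ◇◇¬p is T. ✗
y: ◇◇¬p is T. ✗
z: ◇◇¬p is F. ✓
Satisfying worlds: {u, z}.

2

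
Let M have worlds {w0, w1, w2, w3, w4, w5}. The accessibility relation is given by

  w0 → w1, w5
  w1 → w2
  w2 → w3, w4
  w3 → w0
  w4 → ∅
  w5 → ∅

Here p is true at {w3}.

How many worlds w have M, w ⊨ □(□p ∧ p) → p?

w0: □(□p ∧ p) is F, p is F. ✓
w1: □(□p ∧ p) is F, p is F. ✓
w2: □(□p ∧ p) is F, p is F. ✓
w3: □(□p ∧ p) is F, p is T. ✓
w4: □(□p ∧ p) is T, p is F. ✗
w5: □(□p ∧ p) is T, p is F. ✗
Satisfying worlds: {w0, w1, w2, w3}.

4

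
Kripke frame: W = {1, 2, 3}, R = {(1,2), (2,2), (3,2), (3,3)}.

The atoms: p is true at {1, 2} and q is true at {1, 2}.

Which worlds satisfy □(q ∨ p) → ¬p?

{3}

1: □(q ∨ p) is T, ¬p is F. ✗
2: □(q ∨ p) is T, ¬p is F. ✗
3: □(q ∨ p) is F, ¬p is T. ✓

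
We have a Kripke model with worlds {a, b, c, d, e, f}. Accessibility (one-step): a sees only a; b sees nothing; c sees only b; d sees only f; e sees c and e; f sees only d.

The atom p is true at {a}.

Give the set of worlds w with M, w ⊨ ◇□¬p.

{c, d, e, f}

a: successors {a}; □¬p there: a:F. ✗
b: no successors, so ◇□¬p fails. ✗
c: successors {b}; □¬p there: b:T. ✓
d: successors {f}; □¬p there: f:T. ✓
e: successors {c, e}; □¬p there: c:T, e:T. ✓
f: successors {d}; □¬p there: d:T. ✓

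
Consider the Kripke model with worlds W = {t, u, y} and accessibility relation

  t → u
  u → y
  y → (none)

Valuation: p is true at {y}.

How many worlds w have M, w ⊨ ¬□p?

1

t: □p is F. ✓
u: □p is T. ✗
y: □p is T. ✗
Satisfying worlds: {t}.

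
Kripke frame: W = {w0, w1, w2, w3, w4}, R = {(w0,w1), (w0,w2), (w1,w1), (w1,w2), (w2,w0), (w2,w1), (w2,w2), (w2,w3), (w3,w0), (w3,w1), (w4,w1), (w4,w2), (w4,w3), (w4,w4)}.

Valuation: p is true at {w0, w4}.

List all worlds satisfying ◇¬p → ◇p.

{w2, w3, w4}

w0: ◇¬p is T, ◇p is F. ✗
w1: ◇¬p is T, ◇p is F. ✗
w2: ◇¬p is T, ◇p is T. ✓
w3: ◇¬p is T, ◇p is T. ✓
w4: ◇¬p is T, ◇p is T. ✓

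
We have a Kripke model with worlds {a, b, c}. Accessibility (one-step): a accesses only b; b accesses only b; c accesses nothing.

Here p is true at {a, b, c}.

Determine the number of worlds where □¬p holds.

1

a: successors {b}; ¬p there: b:F. ✗
b: successors {b}; ¬p there: b:F. ✗
c: no successors, so □¬p holds vacuously. ✓
Satisfying worlds: {c}.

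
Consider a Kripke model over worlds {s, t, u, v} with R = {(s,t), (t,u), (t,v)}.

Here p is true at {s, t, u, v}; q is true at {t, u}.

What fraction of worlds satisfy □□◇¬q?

3/4

s: successors {t}; □◇¬q there: t:F. ✗
t: successors {u, v}; □◇¬q there: u:T, v:T. ✓
u: no successors, so □□◇¬q holds vacuously. ✓
v: no successors, so □□◇¬q holds vacuously. ✓
That's 3 of 4 worlds, so 3/4.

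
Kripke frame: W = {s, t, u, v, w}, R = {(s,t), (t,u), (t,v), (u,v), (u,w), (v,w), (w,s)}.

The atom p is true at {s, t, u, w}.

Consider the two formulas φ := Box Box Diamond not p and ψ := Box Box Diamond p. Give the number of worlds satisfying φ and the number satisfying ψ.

For Box Box Diamond not p:
s: successors {t}; Box Diamond not p there: t:F. ✗
t: successors {u, v}; Box Diamond not p there: u:F, v:F. ✗
u: successors {v, w}; Box Diamond not p there: v:F, w:F. ✗
v: successors {w}; Box Diamond not p there: w:F. ✗
w: successors {s}; Box Diamond not p there: s:T. ✓
— 1 world.
For Box Box Diamond p:
s: successors {t}; Box Diamond p there: t:T. ✓
t: successors {u, v}; Box Diamond p there: u:T, v:T. ✓
u: successors {v, w}; Box Diamond p there: v:T, w:T. ✓
v: successors {w}; Box Diamond p there: w:T. ✓
w: successors {s}; Box Diamond p there: s:T. ✓
— 5 worlds.

1 and 5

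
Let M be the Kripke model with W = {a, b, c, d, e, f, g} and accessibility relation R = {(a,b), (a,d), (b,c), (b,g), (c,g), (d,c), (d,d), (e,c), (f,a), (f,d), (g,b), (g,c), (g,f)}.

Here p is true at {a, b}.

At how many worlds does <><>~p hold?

a: successors {b, d}; <>~p there: b:T, d:T. ✓
b: successors {c, g}; <>~p there: c:T, g:T. ✓
c: successors {g}; <>~p there: g:T. ✓
d: successors {c, d}; <>~p there: c:T, d:T. ✓
e: successors {c}; <>~p there: c:T. ✓
f: successors {a, d}; <>~p there: a:T, d:T. ✓
g: successors {b, c, f}; <>~p there: b:T, c:T, f:T. ✓
Satisfying worlds: {a, b, c, d, e, f, g}.

7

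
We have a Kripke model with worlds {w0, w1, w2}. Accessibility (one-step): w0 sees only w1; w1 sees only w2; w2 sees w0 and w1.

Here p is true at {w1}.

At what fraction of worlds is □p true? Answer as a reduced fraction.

1/3

w0: successors {w1}; p there: w1:T. ✓
w1: successors {w2}; p there: w2:F. ✗
w2: successors {w0, w1}; p there: w0:F, w1:T. ✗
That's 1 of 3 worlds, so 1/3.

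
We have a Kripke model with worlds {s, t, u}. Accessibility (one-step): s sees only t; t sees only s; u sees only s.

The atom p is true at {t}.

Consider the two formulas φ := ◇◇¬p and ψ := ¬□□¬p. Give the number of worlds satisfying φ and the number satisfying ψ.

For ◇◇¬p:
s: successors {t}; ◇¬p there: t:T. ✓
t: successors {s}; ◇¬p there: s:F. ✗
u: successors {s}; ◇¬p there: s:F. ✗
— 1 world.
For ¬□□¬p:
s: □□¬p is T. ✗
t: □□¬p is F. ✓
u: □□¬p is F. ✓
— 2 worlds.

1 and 2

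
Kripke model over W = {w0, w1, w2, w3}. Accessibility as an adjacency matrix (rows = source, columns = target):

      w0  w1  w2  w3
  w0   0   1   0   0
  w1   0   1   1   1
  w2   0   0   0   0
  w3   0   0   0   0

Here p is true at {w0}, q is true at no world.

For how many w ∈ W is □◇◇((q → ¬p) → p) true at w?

2

w0: successors {w1}; ◇◇((q → ¬p) → p) there: w1:F. ✗
w1: successors {w1, w2, w3}; ◇◇((q → ¬p) → p) there: w1:F, w2:F, w3:F. ✗
w2: no successors, so □◇◇((q → ¬p) → p) holds vacuously. ✓
w3: no successors, so □◇◇((q → ¬p) → p) holds vacuously. ✓
Satisfying worlds: {w2, w3}.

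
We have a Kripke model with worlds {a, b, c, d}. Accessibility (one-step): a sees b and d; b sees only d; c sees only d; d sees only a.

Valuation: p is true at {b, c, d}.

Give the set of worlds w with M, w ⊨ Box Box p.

{d}

a: successors {b, d}; Box p there: b:T, d:F. ✗
b: successors {d}; Box p there: d:F. ✗
c: successors {d}; Box p there: d:F. ✗
d: successors {a}; Box p there: a:T. ✓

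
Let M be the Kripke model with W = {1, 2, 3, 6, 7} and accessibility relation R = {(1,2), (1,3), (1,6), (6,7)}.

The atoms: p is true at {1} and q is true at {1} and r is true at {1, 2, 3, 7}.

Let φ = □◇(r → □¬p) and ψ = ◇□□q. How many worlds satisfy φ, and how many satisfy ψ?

For □◇(r → □¬p):
1: successors {2, 3, 6}; ◇(r → □¬p) there: 2:F, 3:F, 6:T. ✗
2: no successors, so □◇(r → □¬p) holds vacuously. ✓
3: no successors, so □◇(r → □¬p) holds vacuously. ✓
6: successors {7}; ◇(r → □¬p) there: 7:F. ✗
7: no successors, so □◇(r → □¬p) holds vacuously. ✓
— 3 worlds.
For ◇□□q:
1: successors {2, 3, 6}; □□q there: 2:T, 3:T, 6:T. ✓
2: no successors, so ◇□□q fails. ✗
3: no successors, so ◇□□q fails. ✗
6: successors {7}; □□q there: 7:T. ✓
7: no successors, so ◇□□q fails. ✗
— 2 worlds.

3 and 2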